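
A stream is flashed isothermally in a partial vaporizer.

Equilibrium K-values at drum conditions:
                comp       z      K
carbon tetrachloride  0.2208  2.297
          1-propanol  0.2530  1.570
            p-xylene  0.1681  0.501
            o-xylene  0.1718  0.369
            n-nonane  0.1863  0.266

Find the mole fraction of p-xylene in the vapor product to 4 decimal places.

Let ψ = V/F and solve Σ zᵢ(Kᵢ−1)/(1+ψ(Kᵢ−1)) = 0.
Feasibility: ΣzᵢKᵢ = 1.1016, Σzᵢ/Kᵢ = 1.7588 — both > 1, two phases present.
Newton–Raphson from ψ = 0.52:
  ψ = 0.5200: g = -0.21351, g' = -0.6718 → ψ = 0.2022
  ψ = 0.2022: g = -0.02193, g' = -0.5793 → ψ = 0.1643
  ψ = 0.1643: g = 0.00011, g' = -0.5857 → ψ = 0.1645
Converged at ψ = 0.1645.
Compositions from xᵢ = zᵢ/(1+ψ(Kᵢ−1)), yᵢ = Kᵢxᵢ:
  carbon tetrachloride: x = 0.1820, y = 0.4180
  1-propanol: x = 0.2313, y = 0.3632
  p-xylene: x = 0.1831, y = 0.0917
  o-xylene: x = 0.1917, y = 0.0707
  n-nonane: x = 0.2119, y = 0.0564

y_p-xylene = 0.0917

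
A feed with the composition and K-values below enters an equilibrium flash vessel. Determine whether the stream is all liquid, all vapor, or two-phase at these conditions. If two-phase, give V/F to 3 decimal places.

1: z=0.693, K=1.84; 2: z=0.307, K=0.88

all vapor

ΣzᵢKᵢ = 1.545; Σzᵢ/Kᵢ = 0.725.
Since Σzᵢ/Kᵢ < 1 the mixture is above its dew point — single vapor phase.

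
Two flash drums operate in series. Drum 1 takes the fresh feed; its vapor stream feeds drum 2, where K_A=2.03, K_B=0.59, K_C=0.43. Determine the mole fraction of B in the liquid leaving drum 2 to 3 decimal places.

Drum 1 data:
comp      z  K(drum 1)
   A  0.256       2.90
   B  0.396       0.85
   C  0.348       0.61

x_B (drum 2) = 0.389

Drum 1:
Rachford–Rice: g(ψ₁) = Σ zᵢ(Kᵢ−1)/(1+ψ₁(Kᵢ−1)) = 0.
Feasibility: ΣzᵢKᵢ = 1.291, Σzᵢ/Kᵢ = 1.125 — both > 1, two phases present.
Iterate (Newton) starting at ψ₁ = 0.5:
  ψ₁ = 0.500: g = 0.0166, g' = -0.335 → ψ₁ = 0.550
  ψ₁ = 0.550: g = 0.0005, g' = -0.317 → ψ₁ = 0.551
Converged at ψ₁ = 0.551.
Drum-1 compositions:
  A: x = 0.125, y = 0.363
  B: x = 0.432, y = 0.367
  C: x = 0.443, y = 0.270
Drum-2 feed = drum-1 vapor: z₂ = (0.3627, 0.3669, 0.2704).
Drum 2:
Newton–Raphson from ψ₂ = 0.52:
  ψ₂ = 0.520: g = -0.1670, g' = -0.440 → ψ₂ = 0.141
  ψ₂ = 0.141: g = -0.0009, g' = -0.467 → ψ₂ = 0.139
Converged at ψ₂ = 0.139.
  A: x = 0.317, y = 0.644
  B: x = 0.389, y = 0.230
  C: x = 0.294, y = 0.126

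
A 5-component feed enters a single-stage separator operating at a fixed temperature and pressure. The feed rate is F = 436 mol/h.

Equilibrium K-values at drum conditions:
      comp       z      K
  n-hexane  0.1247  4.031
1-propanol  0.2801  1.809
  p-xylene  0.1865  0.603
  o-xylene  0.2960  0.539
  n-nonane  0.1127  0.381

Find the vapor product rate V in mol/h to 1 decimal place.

V = 169.7 mol/h

Let β = V/F and solve Σ zᵢ(Kᵢ−1)/(1+β(Kᵢ−1)) = 0.
Check two-phase: ΣzᵢKᵢ = 1.3243 > 1 and Σzᵢ/Kᵢ = 1.3400 > 1, so g(0) = 0.3243 > 0 and g(1) = -0.3400 < 0.
Iterate (Newton) starting at β = 0.5:
  β = 0.5000: g = -0.05914, g' = -0.5165 → β = 0.3855
  β = 0.3855: g = 0.00204, g' = -0.5587 → β = 0.3892
Converged at β = 0.3892.
Then V = β·F = 0.3892·436 = 169.7 mol/h and L = F − V = 266.3 mol/h.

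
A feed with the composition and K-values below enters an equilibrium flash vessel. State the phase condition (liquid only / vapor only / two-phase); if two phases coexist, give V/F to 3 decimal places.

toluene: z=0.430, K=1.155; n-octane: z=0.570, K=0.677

ΣzᵢKᵢ = 0.883; Σzᵢ/Kᵢ = 1.214.
Since ΣzᵢKᵢ < 1 the mixture is below its bubble point — single liquid phase.

liquid only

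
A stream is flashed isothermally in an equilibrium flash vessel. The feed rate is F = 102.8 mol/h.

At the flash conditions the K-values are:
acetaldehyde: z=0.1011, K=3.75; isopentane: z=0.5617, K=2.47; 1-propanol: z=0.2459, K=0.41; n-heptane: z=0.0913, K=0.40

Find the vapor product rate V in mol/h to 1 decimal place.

V = 93.4 mol/h

Rachford–Rice: g(ψ) = Σ zᵢ(Kᵢ−1)/(1+ψ(Kᵢ−1)) = 0.
g(0) = ΣzᵢKᵢ − 1 = 0.9039 and g(1) = 1 − Σzᵢ/Kᵢ = -0.0824, so a root lies in (0, 1).
Iterate (Newton) starting at ψ = 0.5:
  ψ = 0.5000: g = 0.30892, g' = -0.7781 → ψ = 0.8970
  ψ = 0.8970: g = 0.00948, g' = -0.8298 → ψ = 0.9085
  ψ = 0.9085: g = -0.00007, g' = -0.8414 → ψ = 0.9084
Converged at ψ = 0.9084.
Then V = ψ·F = 0.9084·102.8 = 93.4 mol/h and L = F − V = 9.4 mol/h.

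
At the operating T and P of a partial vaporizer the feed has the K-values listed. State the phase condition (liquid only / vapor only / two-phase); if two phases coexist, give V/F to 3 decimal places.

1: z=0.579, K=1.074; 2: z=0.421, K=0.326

ΣzᵢKᵢ = 0.759; Σzᵢ/Kᵢ = 1.831.
Since ΣzᵢKᵢ < 1 the mixture is below its bubble point — single liquid phase.

liquid only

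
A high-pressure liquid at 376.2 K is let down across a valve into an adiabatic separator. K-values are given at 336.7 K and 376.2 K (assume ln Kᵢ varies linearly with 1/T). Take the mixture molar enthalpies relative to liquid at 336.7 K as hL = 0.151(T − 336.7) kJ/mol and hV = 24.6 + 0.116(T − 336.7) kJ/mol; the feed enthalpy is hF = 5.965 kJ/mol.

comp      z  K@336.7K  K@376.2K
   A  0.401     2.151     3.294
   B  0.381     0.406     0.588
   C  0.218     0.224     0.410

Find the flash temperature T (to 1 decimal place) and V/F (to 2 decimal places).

Adiabatic flash: solve Rachford–Rice at each trial T, then check hF = ψ·hV(T) + (1−ψ)·hL(T).
  T = 336.7 K: K = (2.151, 0.406, 0.224), RR gives ψ = 0.086, H_out = 2.123 kJ/mol
  T = 376.2 K: K = (3.294, 0.588, 0.410), RR gives ψ = 0.570, H_out = 19.188 kJ/mol
  T = 356.4 K: K = (2.692, 0.493, 0.308), RR gives ψ = 0.340, H_out = 11.112 kJ/mol
  T = 346.5 K: K = (2.413, 0.449, 0.264), RR gives ψ = 0.222, H_out = 6.863 kJ/mol
  T = 341.6 K: K = (2.280, 0.427, 0.243), RR gives ψ = 0.157, H_out = 4.585 kJ/mol
  T = 344.1 K: K = (2.347, 0.438, 0.254), RR gives ψ = 0.191, H_out = 5.767 kJ/mol
Linear interpolation between T = 344.1 (H_out = 5.767) and T = 346.5 (H_out = 6.863) on hF = 5.965 gives T ≈ 344.5 K, at which ψ = 0.20.

T = 344.5 K, V/F = 0.20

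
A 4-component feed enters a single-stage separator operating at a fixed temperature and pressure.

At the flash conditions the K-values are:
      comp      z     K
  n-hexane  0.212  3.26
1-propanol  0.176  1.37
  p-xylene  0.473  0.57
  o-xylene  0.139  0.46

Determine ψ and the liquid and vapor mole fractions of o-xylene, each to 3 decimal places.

Material balance + equilibrium reduce to Σ zᵢ(Kᵢ−1)/(1+ψ(Kᵢ−1)) = 0.
Check two-phase: ΣzᵢKᵢ = 1.266 > 1 and Σzᵢ/Kᵢ = 1.325 > 1, so g(0) = 0.266 > 0 and g(1) = -0.325 < 0.
Newton iteration, ψ⁰ = 0.5:
  ψ = 0.500: g = -0.0820, g' = -0.474 → ψ = 0.327
  ψ = 0.327: g = 0.0058, g' = -0.556 → ψ = 0.337
Converged at ψ = 0.337.
Compositions from xᵢ = zᵢ/(1+ψ(Kᵢ−1)), yᵢ = Kᵢxᵢ:
  n-hexane: x = 0.120, y = 0.392
  1-propanol: x = 0.156, y = 0.214
  p-xylene: x = 0.553, y = 0.315
  o-xylene: x = 0.170, y = 0.078

ψ = 0.337, x_o-xylene = 0.170, y_o-xylene = 0.078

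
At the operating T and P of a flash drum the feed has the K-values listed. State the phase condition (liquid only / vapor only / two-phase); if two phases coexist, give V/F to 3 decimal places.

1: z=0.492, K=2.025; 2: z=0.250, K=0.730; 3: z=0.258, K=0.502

two-phase, V/F = 0.737

ΣzᵢKᵢ = 1.308; Σzᵢ/Kᵢ = 1.099.
Both exceed 1, so a two-phase solution exists.
Material balance + equilibrium reduce to Σ zᵢ(Kᵢ−1)/(1+ψ(Kᵢ−1)) = 0.
Newton iteration, ψ⁰ = 0.51:
  ψ = 0.510: g = 0.0807, g' = -0.362 → ψ = 0.733
  ψ = 0.733: g = 0.0016, g' = -0.356 → ψ = 0.737
Converged at ψ = 0.737.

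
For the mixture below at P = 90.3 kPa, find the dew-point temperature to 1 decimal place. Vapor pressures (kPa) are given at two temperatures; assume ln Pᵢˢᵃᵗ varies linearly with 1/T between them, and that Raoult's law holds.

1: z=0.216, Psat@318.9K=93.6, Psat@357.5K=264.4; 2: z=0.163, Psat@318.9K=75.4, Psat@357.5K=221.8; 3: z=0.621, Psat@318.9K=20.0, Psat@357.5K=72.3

T = 354.5 K

Dew-point temperature: Σzᵢ·P/Pᵢˢᵃᵗ(T) = 1. Interpolate ln Pᵢˢᵃᵗ = aᵢ + bᵢ/T.
  T = 318.9 K: ΣzᵢP/Pᵢˢᵃᵗ = 3.2074
  T = 357.5 K: ΣzᵢP/Pᵢˢᵃᵗ = 0.9157
  T = 338.2 K: ΣzᵢP/Pᵢˢᵃᵗ = 1.6523
  T = 347.9 K: ΣzᵢP/Pᵢˢᵃᵗ = 1.2180
  T = 352.7 K: ΣzᵢP/Pᵢˢᵃᵗ = 1.0540
  T = 355.1 K: ΣzᵢP/Pᵢˢᵃᵗ = 0.9820
Interpolating between 352.7 K and 355.1 K gives T ≈ 354.5 K.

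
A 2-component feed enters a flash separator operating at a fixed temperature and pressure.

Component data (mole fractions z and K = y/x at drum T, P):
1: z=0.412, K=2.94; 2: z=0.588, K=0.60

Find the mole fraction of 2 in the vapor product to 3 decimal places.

y_2 = 0.497

Material balance + equilibrium reduce to Σ zᵢ(Kᵢ−1)/(1+ψ(Kᵢ−1)) = 0.
Feasibility: ΣzᵢKᵢ = 1.564, Σzᵢ/Kᵢ = 1.120 — both > 1, two phases present.
Iterate (Newton) starting at ψ = 0.66:
  ψ = 0.660: g = 0.0309, g' = -0.472 → ψ = 0.726
  ψ = 0.726: g = 0.0006, g' = -0.454 → ψ = 0.727
Converged at ψ = 0.727.
Compositions from xᵢ = zᵢ/(1+ψ(Kᵢ−1)), yᵢ = Kᵢxᵢ:
  1: x = 0.171, y = 0.503
  2: x = 0.829, y = 0.497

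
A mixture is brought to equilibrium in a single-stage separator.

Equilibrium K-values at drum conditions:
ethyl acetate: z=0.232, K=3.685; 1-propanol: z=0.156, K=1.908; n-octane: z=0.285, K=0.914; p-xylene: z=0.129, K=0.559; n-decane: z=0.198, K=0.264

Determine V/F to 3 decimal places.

Newton iteration, V/F⁰ = 0.5:
  V/F = 0.500: g = 0.0342, g' = -0.678 → V/F = 0.550
Converged at V/F = 0.550.

V/F = 0.550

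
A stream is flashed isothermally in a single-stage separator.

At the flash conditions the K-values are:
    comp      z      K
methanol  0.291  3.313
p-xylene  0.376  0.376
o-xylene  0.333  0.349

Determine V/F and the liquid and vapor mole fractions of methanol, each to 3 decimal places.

Material balance + equilibrium reduce to Σ zᵢ(Kᵢ−1)/(1+V/F(Kᵢ−1)) = 0.
Feasibility: ΣzᵢKᵢ = 1.222, Σzᵢ/Kᵢ = 2.042 — both > 1, two phases present.
Newton iteration, V/F⁰ = 0.5:
  V/F = 0.500: g = -0.3503, g' = -0.954 → V/F = 0.133
  V/F = 0.133: g = 0.0217, g' = -1.254 → V/F = 0.150
  V/F = 0.150: g = 0.0004, g' = -1.209 → V/F = 0.151
Converged at V/F = 0.151.
Compositions from xᵢ = zᵢ/(1+V/F(Kᵢ−1)), yᵢ = Kᵢxᵢ:
  methanol: x = 0.216, y = 0.715
  p-xylene: x = 0.415, y = 0.156
  o-xylene: x = 0.369, y = 0.129

V/F = 0.151, x_methanol = 0.216, y_methanol = 0.715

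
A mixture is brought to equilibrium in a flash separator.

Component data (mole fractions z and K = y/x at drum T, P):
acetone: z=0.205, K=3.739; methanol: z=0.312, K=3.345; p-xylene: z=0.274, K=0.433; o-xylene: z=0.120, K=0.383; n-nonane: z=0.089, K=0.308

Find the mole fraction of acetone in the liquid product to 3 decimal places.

Material balance + equilibrium reduce to Σ zᵢ(Kᵢ−1)/(1+ψ(Kᵢ−1)) = 0.
Check two-phase: ΣzᵢKᵢ = 2.002 > 1 and Σzᵢ/Kᵢ = 1.383 > 1, so g(0) = 1.002 > 0 and g(1) = -0.383 < 0.
Newton–Raphson from ψ = 0.51:
  ψ = 0.510: g = 0.1457, g' = -0.997 → ψ = 0.656
  ψ = 0.656: g = 0.0043, g' = -0.958 → ψ = 0.661
Converged at ψ = 0.661.
Compositions from xᵢ = zᵢ/(1+ψ(Kᵢ−1)), yᵢ = Kᵢxᵢ:
  acetone: x = 0.073, y = 0.273
  methanol: x = 0.122, y = 0.409
  p-xylene: x = 0.438, y = 0.190
  o-xylene: x = 0.203, y = 0.078
  n-nonane: x = 0.164, y = 0.050

x_acetone = 0.073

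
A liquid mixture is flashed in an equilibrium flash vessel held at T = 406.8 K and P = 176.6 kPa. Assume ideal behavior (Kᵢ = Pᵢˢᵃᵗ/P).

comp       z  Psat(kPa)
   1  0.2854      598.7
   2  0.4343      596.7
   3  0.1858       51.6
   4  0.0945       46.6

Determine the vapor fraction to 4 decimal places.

Raoult's law: Kᵢ = Pᵢˢᵃᵗ/P = Pᵢˢᵃᵗ/176.6.
  K_1 = 598.7/176.6 = 3.390147, K_2 = 596.7/176.6 = 3.378822, K_3 = 51.6/176.6 = 0.292186, K_4 = 46.6/176.6 = 0.263873
Let ψ = V/F and solve Σ zᵢ(Kᵢ−1)/(1+ψ(Kᵢ−1)) = 0.
g(0) = ΣzᵢKᵢ − 1 = 1.5142 and g(1) = 1 − Σzᵢ/Kᵢ = -0.2067, so a root lies in (0, 1).
Iterate (Newton) starting at ψ = 0.67:
  ψ = 0.6700: g = 0.27313, g' = -1.1423 → ψ = 0.9091
  ψ = 0.9091: g = -0.03750, g' = -1.6080 → ψ = 0.8858
  ψ = 0.8858: g = -0.00112, g' = -1.5142 → ψ = 0.8850
Converged at ψ = 0.8850.

ψ = 0.8850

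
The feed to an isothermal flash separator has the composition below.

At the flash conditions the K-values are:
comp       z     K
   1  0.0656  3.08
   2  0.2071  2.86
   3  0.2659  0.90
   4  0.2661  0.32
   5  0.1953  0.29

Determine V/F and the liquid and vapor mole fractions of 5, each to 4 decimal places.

Rachford–Rice: g(V/F) = Σ zᵢ(Kᵢ−1)/(1+V/F(Kᵢ−1)) = 0.
Feasibility: ΣzᵢKᵢ = 1.1755, Σzᵢ/Kᵢ = 1.8942 — both > 1, two phases present.
Newton–Raphson from V/F = 0.5:
  V/F = 0.5000: g = -0.25066, g' = -0.7826 → V/F = 0.1797
  V/F = 0.1797: g = -0.00414, g' = -0.8446 → V/F = 0.1748
Converged at V/F = 0.1748.
Compositions from xᵢ = zᵢ/(1+V/F(Kᵢ−1)), yᵢ = Kᵢxᵢ:
  1: x = 0.0481, y = 0.1482
  2: x = 0.1563, y = 0.4470
  3: x = 0.2706, y = 0.2436
  4: x = 0.3020, y = 0.0966
  5: x = 0.2230, y = 0.0647

V/F = 0.1748, x_5 = 0.2230, y_5 = 0.0647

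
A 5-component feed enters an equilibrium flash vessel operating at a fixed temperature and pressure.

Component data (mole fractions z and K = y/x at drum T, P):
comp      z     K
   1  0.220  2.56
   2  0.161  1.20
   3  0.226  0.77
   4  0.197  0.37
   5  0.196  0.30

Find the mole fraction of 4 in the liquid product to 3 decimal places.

Let ψ = V/F and solve Σ zᵢ(Kᵢ−1)/(1+ψ(Kᵢ−1)) = 0.
Check two-phase: ΣzᵢKᵢ = 1.062 > 1 and Σzᵢ/Kᵢ = 1.699 > 1, so g(0) = 0.062 > 0 and g(1) = -0.699 < 0.
Iterate (Newton) starting at ψ = 0.5:
  ψ = 0.500: g = -0.2289, g' = -0.584 → ψ = 0.108
  ψ = 0.108: g = -0.0095, g' = -0.614 → ψ = 0.092
Converged at ψ = 0.092.
Compositions from xᵢ = zᵢ/(1+ψ(Kᵢ−1)), yᵢ = Kᵢxᵢ:
  1: x = 0.192, y = 0.492
  2: x = 0.158, y = 0.190
  3: x = 0.231, y = 0.178
  4: x = 0.209, y = 0.077
  5: x = 0.210, y = 0.063

x_4 = 0.209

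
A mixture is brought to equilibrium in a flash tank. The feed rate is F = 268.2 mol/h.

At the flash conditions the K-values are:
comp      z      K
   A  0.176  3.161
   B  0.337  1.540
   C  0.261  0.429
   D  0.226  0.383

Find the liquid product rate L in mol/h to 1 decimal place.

Let ψ = V/F and solve Σ zᵢ(Kᵢ−1)/(1+ψ(Kᵢ−1)) = 0.
Feasibility: ΣzᵢKᵢ = 1.274, Σzᵢ/Kᵢ = 1.473 — both > 1, two phases present.
Newton–Raphson from ψ = 0.51:
  ψ = 0.510: g = -0.0901, g' = -0.599 → ψ = 0.360
  ψ = 0.360: g = -0.0003, g' = -0.606 → ψ = 0.359
Converged at ψ = 0.359.
Then V = ψ·F = 0.3591·268.2 = 96.3 mol/h and L = F − V = 171.9 mol/h.

L = 171.9 mol/h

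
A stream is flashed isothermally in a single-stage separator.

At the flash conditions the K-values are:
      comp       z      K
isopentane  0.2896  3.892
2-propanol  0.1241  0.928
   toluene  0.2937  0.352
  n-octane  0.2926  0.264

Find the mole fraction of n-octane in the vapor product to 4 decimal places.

y_n-octane = 0.0937

Material balance + equilibrium reduce to Σ zᵢ(Kᵢ−1)/(1+V/F(Kᵢ−1)) = 0.
g(0) = ΣzᵢKᵢ − 1 = 0.4229 and g(1) = 1 − Σzᵢ/Kᵢ = -1.1508, so a root lies in (0, 1).
Newton–Raphson from V/F = 0.5:
  V/F = 0.5000: g = -0.28915, g' = -1.0722 → V/F = 0.2303
  V/F = 0.2303: g = 0.01058, g' = -1.2734 → V/F = 0.2386
  V/F = 0.2386: g = 0.00008, g' = -1.2544 → V/F = 0.2387
Converged at V/F = 0.2387.
Compositions from xᵢ = zᵢ/(1+V/F(Kᵢ−1)), yᵢ = Kᵢxᵢ:
  isopentane: x = 0.1713, y = 0.6668
  2-propanol: x = 0.1263, y = 0.1172
  toluene: x = 0.3474, y = 0.1223
  n-octane: x = 0.3550, y = 0.0937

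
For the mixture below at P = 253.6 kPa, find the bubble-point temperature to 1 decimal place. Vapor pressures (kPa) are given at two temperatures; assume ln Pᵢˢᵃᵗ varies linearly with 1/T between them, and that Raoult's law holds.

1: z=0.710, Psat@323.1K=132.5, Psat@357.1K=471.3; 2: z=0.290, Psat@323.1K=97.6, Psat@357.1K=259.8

Bubble-point temperature: ΣzᵢPᵢˢᵃᵗ(T) = P. Interpolate ln Pᵢˢᵃᵗ = aᵢ + bᵢ/T.
  T = 323.1 K: ΣzᵢPᵢˢᵃᵗ = 122.38 kPa
  T = 357.1 K: ΣzᵢPᵢˢᵃᵗ = 409.97 kPa
  T = 340.1 K: ΣzᵢPᵢˢᵃᵗ = 230.46 kPa
  T = 348.6 K: ΣzᵢPᵢˢᵃᵗ = 309.43 kPa
  T = 344.4 K: ΣzᵢPᵢˢᵃᵗ = 267.97 kPa
  T = 342.2 K: ΣzᵢPᵢˢᵃᵗ = 248.19 kPa
Interpolating between 342.2 K and 344.4 K gives T ≈ 342.8 K.

T = 342.8 K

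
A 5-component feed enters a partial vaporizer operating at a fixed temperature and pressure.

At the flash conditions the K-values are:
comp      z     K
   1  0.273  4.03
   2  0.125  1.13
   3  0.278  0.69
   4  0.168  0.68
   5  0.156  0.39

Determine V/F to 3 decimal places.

Rachford–Rice: g(V/F) = Σ zᵢ(Kᵢ−1)/(1+V/F(Kᵢ−1)) = 0.
g(0) = ΣzᵢKᵢ − 1 = 0.608 and g(1) = 1 − Σzᵢ/Kᵢ = -0.228, so a root lies in (0, 1).
Newton iteration, V/F⁰ = 0.51:
  V/F = 0.510: g = 0.0355, g' = -0.573 → V/F = 0.572
  V/F = 0.572: g = 0.0011, g' = -0.540 → V/F = 0.574
Converged at V/F = 0.574.

V/F = 0.574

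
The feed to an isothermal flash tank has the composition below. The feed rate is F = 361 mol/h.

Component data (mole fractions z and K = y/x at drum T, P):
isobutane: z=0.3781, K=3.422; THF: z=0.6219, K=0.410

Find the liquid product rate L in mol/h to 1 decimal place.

L = 222.3 mol/h

Binary case is linear: z₁(K₁−1)(1+ψ(K₂−1)) + z₂(K₂−1)(1+ψ(K₁−1)) = 0
⇒ ψ = [z₁(K₁−1)+z₂(K₂−1)] / [−(K₁−1)(K₂−1)] = 0.54884/1.42898 = 0.3841
Then V = ψ·F = 0.3841·361 = 138.7 mol/h and L = F − V = 222.3 mol/h.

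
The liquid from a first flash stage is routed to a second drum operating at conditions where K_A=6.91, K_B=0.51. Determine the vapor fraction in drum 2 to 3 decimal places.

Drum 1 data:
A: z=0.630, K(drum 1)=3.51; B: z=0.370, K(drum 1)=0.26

V/F (drum 2) = 0.334

Drum 1:
Newton–Raphson from ψ₁ = 0.5:
  ψ₁ = 0.500: g = 0.2666, g' = -1.291 → ψ₁ = 0.707
  ψ₁ = 0.707: g = -0.0036, g' = -1.406 → ψ₁ = 0.704
Converged at ψ₁ = 0.704.
Drum-1 compositions:
  A: x = 0.228, y = 0.799
  B: x = 0.772, y = 0.201
Drum-2 feed = drum-1 liquid: z₂ = (0.2277, 0.7723).
Drum 2:
Let ψ₂ = V/F and solve Σ zᵢ(Kᵢ−1)/(1+ψ₂(Kᵢ−1)) = 0.
Check two-phase: ΣzᵢKᵢ = 1.967 > 1 and Σzᵢ/Kᵢ = 1.547 > 1, so g(0) = 0.967 > 0 and g(1) = -0.547 < 0.
Iterate (Newton) starting at ψ₂ = 0.5:
  ψ₂ = 0.500: g = -0.1610, g' = -0.834 → ψ₂ = 0.307
  ψ₂ = 0.307: g = 0.0328, g' = -1.261 → ψ₂ = 0.333
  ψ₂ = 0.333: g = 0.0013, g' = -1.168 → ψ₂ = 0.334
Converged at ψ₂ = 0.334.
  A: x = 0.077, y = 0.529
  B: x = 0.923, y = 0.471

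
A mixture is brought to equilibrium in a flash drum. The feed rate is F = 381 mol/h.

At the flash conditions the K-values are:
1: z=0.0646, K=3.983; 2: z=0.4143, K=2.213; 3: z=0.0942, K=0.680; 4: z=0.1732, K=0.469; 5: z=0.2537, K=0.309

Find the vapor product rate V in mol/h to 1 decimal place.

Material balance + equilibrium reduce to Σ zᵢ(Kᵢ−1)/(1+β(Kᵢ−1)) = 0.
Feasibility: ΣzᵢKᵢ = 1.3978, Σzᵢ/Kᵢ = 1.5323 — both > 1, two phases present.
Newton iteration, β⁰ = 0.5:
  β = 0.5000: g = -0.03878, g' = -0.7158 → β = 0.4458
  β = 0.4458: g = -0.00013, g' = -0.7126 → β = 0.4456
Converged at β = 0.4456.
Then V = β·F = 0.4456·381 = 169.8 mol/h and L = F − V = 211.2 mol/h.

V = 169.8 mol/h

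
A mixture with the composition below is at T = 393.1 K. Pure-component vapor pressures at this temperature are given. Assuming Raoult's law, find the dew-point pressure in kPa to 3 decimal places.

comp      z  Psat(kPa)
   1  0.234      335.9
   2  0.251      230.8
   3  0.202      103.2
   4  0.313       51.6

Pdew = 101.964 kPa

At the dew point ψ → 1, so Σzᵢ/Kᵢ = 1 with Kᵢ = Pᵢˢᵃᵗ/P ⇒ 1/P = Σzᵢ/Pᵢˢᵃᵗ.
1/P = 0.234/335.9 + 0.251/230.8 + 0.202/103.2 + 0.313/51.6 = 0.009807 ⇒ P = 101.964 kPa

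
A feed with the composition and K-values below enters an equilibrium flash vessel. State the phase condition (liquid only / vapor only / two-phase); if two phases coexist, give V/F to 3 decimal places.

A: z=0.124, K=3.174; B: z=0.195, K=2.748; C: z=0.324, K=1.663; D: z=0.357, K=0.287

ΣzᵢKᵢ = 1.571; Σzᵢ/Kᵢ = 1.549.
Both exceed 1, so a two-phase solution exists.
Material balance + equilibrium reduce to Σ zᵢ(Kᵢ−1)/(1+ψ(Kᵢ−1)) = 0.
Iterate (Newton) starting at ψ = 0.39:
  ψ = 0.390: g = 0.1667, g' = -0.820 → ψ = 0.593
  ψ = 0.593: g = -0.0018, g' = -0.874 → ψ = 0.591
Converged at ψ = 0.591.

two-phase, V/F = 0.591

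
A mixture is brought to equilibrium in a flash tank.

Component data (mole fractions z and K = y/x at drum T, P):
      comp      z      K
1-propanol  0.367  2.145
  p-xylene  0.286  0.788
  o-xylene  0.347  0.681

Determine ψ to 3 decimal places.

Material balance + equilibrium reduce to Σ zᵢ(Kᵢ−1)/(1+ψ(Kᵢ−1)) = 0.
Check two-phase: ΣzᵢKᵢ = 1.249 > 1 and Σzᵢ/Kᵢ = 1.044 > 1, so g(0) = 0.249 > 0 and g(1) = -0.044 < 0.
Newton iteration, ψ⁰ = 0.66:
  ψ = 0.660: g = 0.0286, g' = -0.230 → ψ = 0.784
  ψ = 0.784: g = 0.0010, g' = -0.215 → ψ = 0.789
Converged at ψ = 0.789.

ψ = 0.789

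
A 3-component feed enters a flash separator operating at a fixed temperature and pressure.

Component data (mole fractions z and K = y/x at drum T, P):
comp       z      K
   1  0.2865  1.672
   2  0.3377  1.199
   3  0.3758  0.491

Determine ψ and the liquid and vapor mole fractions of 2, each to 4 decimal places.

Material balance + equilibrium reduce to Σ zᵢ(Kᵢ−1)/(1+ψ(Kᵢ−1)) = 0.
Check two-phase: ΣzᵢKᵢ = 1.0684 > 1 and Σzᵢ/Kᵢ = 1.2184 > 1, so g(0) = 0.0684 > 0 and g(1) = -0.2184 < 0.
Newton–Raphson from ψ = 0.54:
  ψ = 0.5400: g = -0.06184, g' = -0.2657 → ψ = 0.3073
  ψ = 0.3073: g = -0.00384, g' = -0.2376 → ψ = 0.2911
Converged at ψ = 0.2911.
Compositions from xᵢ = zᵢ/(1+ψ(Kᵢ−1)), yᵢ = Kᵢxᵢ:
  1: x = 0.2396, y = 0.4007
  2: x = 0.3192, y = 0.3827
  3: x = 0.4412, y = 0.2166

ψ = 0.2911, x_2 = 0.3192, y_2 = 0.3827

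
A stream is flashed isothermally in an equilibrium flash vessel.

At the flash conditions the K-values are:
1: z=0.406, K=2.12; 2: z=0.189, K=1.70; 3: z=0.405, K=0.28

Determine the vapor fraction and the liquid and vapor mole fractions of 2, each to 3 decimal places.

ψ = 0.411, x_2 = 0.147, y_2 = 0.250

Newton iteration, ψ⁰ = 0.64:
  ψ = 0.640: g = -0.1846, g' = -0.939 → ψ = 0.443
  ψ = 0.443: g = -0.0236, g' = -0.734 → ψ = 0.411
Converged at ψ = 0.411.
Compositions from xᵢ = zᵢ/(1+ψ(Kᵢ−1)), yᵢ = Kᵢxᵢ:
  1: x = 0.278, y = 0.589
  2: x = 0.147, y = 0.250
  3: x = 0.575, y = 0.161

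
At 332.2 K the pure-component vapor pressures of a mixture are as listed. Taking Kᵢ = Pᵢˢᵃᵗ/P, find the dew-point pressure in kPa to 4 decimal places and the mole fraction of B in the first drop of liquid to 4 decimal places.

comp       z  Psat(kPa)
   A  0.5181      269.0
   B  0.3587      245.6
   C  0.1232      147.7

Pdew = 236.9303 kPa, x_B = 0.3460

At the dew point ψ → 1, so Σzᵢ/Kᵢ = 1 with Kᵢ = Pᵢˢᵃᵗ/P ⇒ 1/P = Σzᵢ/Pᵢˢᵃᵗ.
1/P = 0.5181/269.0 + 0.3587/245.6 + 0.1232/147.7 = 0.0042207 ⇒ P = 236.9303 kPa
xᵢ = zᵢP/Pᵢˢᵃᵗ ⇒ x_B = 0.3587·236.9303/245.6 = 0.3460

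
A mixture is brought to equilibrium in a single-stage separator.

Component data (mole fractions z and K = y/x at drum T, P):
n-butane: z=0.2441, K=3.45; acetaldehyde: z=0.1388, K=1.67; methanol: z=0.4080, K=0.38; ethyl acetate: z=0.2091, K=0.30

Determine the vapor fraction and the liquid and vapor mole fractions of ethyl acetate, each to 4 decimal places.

ψ = 0.2237, x_ethyl acetate = 0.2479, y_ethyl acetate = 0.0744

Material balance + equilibrium reduce to Σ zᵢ(Kᵢ−1)/(1+ψ(Kᵢ−1)) = 0.
g(0) = ΣzᵢKᵢ − 1 = 0.2917 and g(1) = 1 − Σzᵢ/Kᵢ = -0.9246, so a root lies in (0, 1).
Newton iteration, ψ⁰ = 0.61:
  ψ = 0.6100: g = -0.35650, g' = -0.9846 → ψ = 0.2479
  ψ = 0.2479: g = -0.02419, g' = -0.9819 → ψ = 0.2233
  ψ = 0.2233: g = 0.00039, g' = -1.0146 → ψ = 0.2237
Converged at ψ = 0.2237.
Compositions from xᵢ = zᵢ/(1+ψ(Kᵢ−1)), yᵢ = Kᵢxᵢ:
  n-butane: x = 0.1577, y = 0.5440
  acetaldehyde: x = 0.1207, y = 0.2016
  methanol: x = 0.4737, y = 0.1800
  ethyl acetate: x = 0.2479, y = 0.0744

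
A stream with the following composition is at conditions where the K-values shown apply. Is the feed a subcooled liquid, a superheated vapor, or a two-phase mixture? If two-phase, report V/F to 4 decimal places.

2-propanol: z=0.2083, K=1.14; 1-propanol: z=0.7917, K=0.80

ΣzᵢKᵢ = 0.8708; Σzᵢ/Kᵢ = 1.1723.
Since ΣzᵢKᵢ < 1 the mixture is below its bubble point — single liquid phase.

subcooled liquid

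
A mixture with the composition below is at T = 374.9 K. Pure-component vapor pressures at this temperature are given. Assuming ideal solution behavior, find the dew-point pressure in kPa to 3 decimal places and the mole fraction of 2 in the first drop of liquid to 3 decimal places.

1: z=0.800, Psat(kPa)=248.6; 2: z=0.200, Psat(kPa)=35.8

At the dew point ψ → 1, so Σzᵢ/Kᵢ = 1 with Kᵢ = Pᵢˢᵃᵗ/P ⇒ 1/P = Σzᵢ/Pᵢˢᵃᵗ.
1/P = 0.800/248.6 + 0.200/35.8 = 0.008805 ⇒ P = 113.577 kPa
xᵢ = zᵢP/Pᵢˢᵃᵗ ⇒ x_2 = 0.200·113.577/35.8 = 0.635

Pdew = 113.577 kPa, x_2 = 0.635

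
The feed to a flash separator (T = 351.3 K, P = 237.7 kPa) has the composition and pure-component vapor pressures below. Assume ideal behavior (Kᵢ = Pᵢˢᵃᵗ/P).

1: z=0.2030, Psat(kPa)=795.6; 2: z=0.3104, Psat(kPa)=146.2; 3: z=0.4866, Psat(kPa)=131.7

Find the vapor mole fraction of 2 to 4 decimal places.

y_2 = 0.2019

Raoult's law: Kᵢ = Pᵢˢᵃᵗ/P = Pᵢˢᵃᵗ/237.7.
  K_1 = 795.6/237.7 = 3.347076, K_2 = 146.2/237.7 = 0.615061, K_3 = 131.7/237.7 = 0.554060
Material balance + equilibrium reduce to Σ zᵢ(Kᵢ−1)/(1+ψ(Kᵢ−1)) = 0.
Feasibility: ΣzᵢKᵢ = 1.1400, Σzᵢ/Kᵢ = 1.4436 — both > 1, two phases present.
Newton–Raphson from ψ = 0.5:
  ψ = 0.5000: g = -0.20802, g' = -0.4675 → ψ = 0.0551
  ψ = 0.0551: g = 0.07741, g' = -1.0267 → ψ = 0.1304
  ψ = 0.1304: g = 0.00857, g' = -0.8155 → ψ = 0.1410
  ψ = 0.1410: g = 0.00012, g' = -0.7930 → ψ = 0.1411
Converged at ψ = 0.1411.
Compositions from xᵢ = zᵢ/(1+ψ(Kᵢ−1)), yᵢ = Kᵢxᵢ:
  1: x = 0.1525, y = 0.5104
  2: x = 0.3282, y = 0.2019
  3: x = 0.5193, y = 0.2877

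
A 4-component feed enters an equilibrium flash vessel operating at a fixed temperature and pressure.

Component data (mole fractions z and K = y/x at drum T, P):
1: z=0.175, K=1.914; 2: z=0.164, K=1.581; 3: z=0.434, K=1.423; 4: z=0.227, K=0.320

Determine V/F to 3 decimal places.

V/F = 0.724

Iterate (Newton) starting at V/F = 0.5:
  V/F = 0.500: g = 0.1013, g' = -0.396 → V/F = 0.756
  V/F = 0.756: g = -0.0176, g' = -0.567 → V/F = 0.725
  V/F = 0.725: g = -0.0005, g' = -0.534 → V/F = 0.724
Converged at V/F = 0.724.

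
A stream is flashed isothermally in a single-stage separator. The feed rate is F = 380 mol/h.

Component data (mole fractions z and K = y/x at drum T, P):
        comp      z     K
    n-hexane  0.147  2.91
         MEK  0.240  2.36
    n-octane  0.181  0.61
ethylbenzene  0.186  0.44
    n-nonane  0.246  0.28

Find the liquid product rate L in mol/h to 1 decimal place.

Rachford–Rice: g(V/F) = Σ zᵢ(Kᵢ−1)/(1+V/F(Kᵢ−1)) = 0.
Check two-phase: ΣzᵢKᵢ = 1.255 > 1 and Σzᵢ/Kᵢ = 1.750 > 1, so g(0) = 0.255 > 0 and g(1) = -0.750 < 0.
Newton–Raphson from V/F = 0.5:
  V/F = 0.500: g = -0.1712, g' = -0.764 → V/F = 0.276
  V/F = 0.276: g = -0.0021, g' = -0.779 → V/F = 0.273
Converged at V/F = 0.273.
Then V = V/F·F = 0.2732·380 = 103.8 mol/h and L = F − V = 276.2 mol/h.

L = 276.2 mol/h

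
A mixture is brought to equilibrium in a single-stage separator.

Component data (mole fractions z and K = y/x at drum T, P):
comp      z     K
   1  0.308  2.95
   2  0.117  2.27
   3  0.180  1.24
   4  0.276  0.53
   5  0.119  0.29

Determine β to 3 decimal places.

Rachford–Rice: g(β) = Σ zᵢ(Kᵢ−1)/(1+β(Kᵢ−1)) = 0.
Check two-phase: ΣzᵢKᵢ = 1.578 > 1 and Σzᵢ/Kᵢ = 1.232 > 1, so g(0) = 0.578 > 0 and g(1) = -0.232 < 0.
Newton iteration, β⁰ = 0.6:
  β = 0.600: g = 0.0710, g' = -0.618 → β = 0.715
  β = 0.715: g = -0.0013, g' = -0.649 → β = 0.713
Converged at β = 0.713.

β = 0.713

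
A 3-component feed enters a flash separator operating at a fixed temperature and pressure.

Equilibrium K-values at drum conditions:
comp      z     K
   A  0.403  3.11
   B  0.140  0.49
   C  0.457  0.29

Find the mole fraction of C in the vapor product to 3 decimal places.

y_C = 0.172

Let ψ = V/F and solve Σ zᵢ(Kᵢ−1)/(1+ψ(Kᵢ−1)) = 0.
g(0) = ΣzᵢKᵢ − 1 = 0.454 and g(1) = 1 − Σzᵢ/Kᵢ = -0.991, so a root lies in (0, 1).
Newton iteration, ψ⁰ = 0.5:
  ψ = 0.500: g = -0.1851, g' = -1.044 → ψ = 0.323
  ψ = 0.323: g = -0.0005, g' = -1.075 → ψ = 0.322
Converged at ψ = 0.322.
Compositions from xᵢ = zᵢ/(1+ψ(Kᵢ−1)), yᵢ = Kᵢxᵢ:
  A: x = 0.240, y = 0.746
  B: x = 0.168, y = 0.082
  C: x = 0.593, y = 0.172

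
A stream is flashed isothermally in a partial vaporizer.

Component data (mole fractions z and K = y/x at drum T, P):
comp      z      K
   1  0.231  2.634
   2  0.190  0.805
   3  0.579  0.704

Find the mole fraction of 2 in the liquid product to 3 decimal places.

x_2 = 0.205

Let ψ = V/F and solve Σ zᵢ(Kᵢ−1)/(1+ψ(Kᵢ−1)) = 0.
Feasibility: ΣzᵢKᵢ = 1.169, Σzᵢ/Kᵢ = 1.146 — both > 1, two phases present.
Newton–Raphson from ψ = 0.45:
  ψ = 0.450: g = -0.0208, g' = -0.281 → ψ = 0.376
  ψ = 0.376: g = 0.0010, g' = -0.309 → ψ = 0.379
Converged at ψ = 0.379.
Compositions from xᵢ = zᵢ/(1+ψ(Kᵢ−1)), yᵢ = Kᵢxᵢ:
  1: x = 0.143, y = 0.376
  2: x = 0.205, y = 0.165
  3: x = 0.652, y = 0.459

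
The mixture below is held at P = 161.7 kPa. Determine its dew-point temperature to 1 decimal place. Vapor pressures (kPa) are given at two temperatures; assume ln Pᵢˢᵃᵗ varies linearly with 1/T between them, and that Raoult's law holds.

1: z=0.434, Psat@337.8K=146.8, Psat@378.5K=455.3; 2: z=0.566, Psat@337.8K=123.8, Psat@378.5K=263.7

Dew-point temperature: Σzᵢ·P/Pᵢˢᵃᵗ(T) = 1. Interpolate ln Pᵢˢᵃᵗ = aᵢ + bᵢ/T.
  T = 337.8 K: ΣzᵢP/Pᵢˢᵃᵗ = 1.2173
  T = 378.5 K: ΣzᵢP/Pᵢˢᵃᵗ = 0.5012
  T = 358.1 K: ΣzᵢP/Pᵢˢᵃᵗ = 0.7595
  T = 348.0 K: ΣzᵢP/Pᵢˢᵃᵗ = 0.9527
  T = 342.9 K: ΣzᵢP/Pᵢˢᵃᵗ = 1.0746
  T = 345.4 K: ΣzᵢP/Pᵢˢᵃᵗ = 1.0125
Interpolating between 345.4 K and 348.0 K gives T ≈ 345.9 K.

T = 345.9 K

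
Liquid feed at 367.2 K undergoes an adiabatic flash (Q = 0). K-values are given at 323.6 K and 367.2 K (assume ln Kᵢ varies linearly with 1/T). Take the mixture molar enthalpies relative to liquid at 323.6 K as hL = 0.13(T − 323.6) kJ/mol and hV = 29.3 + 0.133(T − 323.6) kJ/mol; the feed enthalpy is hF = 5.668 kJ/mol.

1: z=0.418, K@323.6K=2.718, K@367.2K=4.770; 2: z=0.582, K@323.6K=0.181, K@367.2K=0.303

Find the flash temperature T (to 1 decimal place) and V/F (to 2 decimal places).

T = 325.2 K, V/F = 0.19

Adiabatic flash: solve Rachford–Rice at each trial T, then check hF = ψ·hV(T) + (1−ψ)·hL(T).
  T = 323.6 K: K = (2.718, 0.181), RR gives ψ = 0.172, H_out = 5.028 kJ/mol
  T = 367.2 K: K = (4.770, 0.303), RR gives ψ = 0.445, H_out = 18.775 kJ/mol
  T = 345.4 K: K = (3.665, 0.238), RR gives ψ = 0.330, H_out = 12.530 kJ/mol
  T = 334.5 K: K = (3.172, 0.208), RR gives ψ = 0.260, H_out = 9.047 kJ/mol
  T = 329.1 K: K = (2.942, 0.195), RR gives ψ = 0.219, H_out = 7.144 kJ/mol
  T = 326.4 K: K = (2.831, 0.188), RR gives ψ = 0.197, H_out = 6.131 kJ/mol
  T = 325.0 K: K = (2.774, 0.184), RR gives ψ = 0.184, H_out = 5.587 kJ/mol
Linear interpolation between T = 325.0 (H_out = 5.587) and T = 326.4 (H_out = 6.131) on hF = 5.668 gives T ≈ 325.2 K, at which ψ = 0.19.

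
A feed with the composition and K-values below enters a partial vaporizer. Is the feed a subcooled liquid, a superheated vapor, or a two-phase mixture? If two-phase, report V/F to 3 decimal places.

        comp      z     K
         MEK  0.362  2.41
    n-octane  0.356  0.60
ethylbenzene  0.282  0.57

two-phase, V/F = 0.423

ΣzᵢKᵢ = 1.247; Σzᵢ/Kᵢ = 1.238.
Both exceed 1, so a two-phase solution exists.
Let ψ = V/F and solve Σ zᵢ(Kᵢ−1)/(1+ψ(Kᵢ−1)) = 0.
Iterate (Newton) starting at ψ = 0.5:
  ψ = 0.500: g = -0.0331, g' = -0.421 → ψ = 0.421
  ψ = 0.421: g = 0.0008, g' = -0.443 → ψ = 0.423
Converged at ψ = 0.423.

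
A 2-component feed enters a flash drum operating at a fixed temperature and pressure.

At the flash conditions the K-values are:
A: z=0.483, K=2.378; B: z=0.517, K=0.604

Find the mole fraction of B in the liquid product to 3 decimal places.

Material balance + equilibrium reduce to Σ zᵢ(Kᵢ−1)/(1+β(Kᵢ−1)) = 0.
g(0) = ΣzᵢKᵢ − 1 = 0.461 and g(1) = 1 − Σzᵢ/Kᵢ = -0.059, so a root lies in (0, 1).
Binary case is linear: z₁(K₁−1)(1+β(K₂−1)) + z₂(K₂−1)(1+β(K₁−1)) = 0
⇒ β = [z₁(K₁−1)+z₂(K₂−1)] / [−(K₁−1)(K₂−1)] = 0.4608/0.5457 = 0.845
Compositions from xᵢ = zᵢ/(1+β(Kᵢ−1)), yᵢ = Kᵢxᵢ:
  A: x = 0.223, y = 0.531
  B: x = 0.777, y = 0.469

x_B = 0.777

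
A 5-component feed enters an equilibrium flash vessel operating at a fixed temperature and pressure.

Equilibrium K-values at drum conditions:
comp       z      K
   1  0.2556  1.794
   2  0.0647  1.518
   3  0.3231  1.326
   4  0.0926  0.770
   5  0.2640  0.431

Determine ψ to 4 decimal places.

ψ = 0.5946

Newton iteration, ψ⁰ = 0.44:
  ψ = 0.4400: g = 0.04573, g' = -0.2844 → ψ = 0.6008
  ψ = 0.6008: g = -0.00191, g' = -0.3119 → ψ = 0.5947
  ψ = 0.5947: g = -0.00000, g' = -0.3104 → ψ = 0.5946
Converged at ψ = 0.5946.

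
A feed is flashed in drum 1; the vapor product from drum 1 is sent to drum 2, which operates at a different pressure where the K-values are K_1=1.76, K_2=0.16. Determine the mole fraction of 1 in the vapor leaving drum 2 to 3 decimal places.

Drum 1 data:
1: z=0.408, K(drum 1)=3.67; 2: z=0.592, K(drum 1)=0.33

Drum 1:
Rachford–Rice: g(ψ₁) = Σ zᵢ(Kᵢ−1)/(1+ψ₁(Kᵢ−1)) = 0.
g(0) = ΣzᵢKᵢ − 1 = 0.693 and g(1) = 1 − Σzᵢ/Kᵢ = -0.905, so a root lies in (0, 1).
Binary case is linear: z₁(K₁−1)(1+ψ₁(K₂−1)) + z₂(K₂−1)(1+ψ₁(K₁−1)) = 0
⇒ ψ₁ = [z₁(K₁−1)+z₂(K₂−1)] / [−(K₁−1)(K₂−1)] = 0.6927/1.7889 = 0.387
Drum-1 compositions:
  1: x = 0.201, y = 0.736
  2: x = 0.799, y = 0.264
Drum-2 feed = drum-1 vapor: z₂ = (0.7362, 0.2638).
Drum 2:
Newton iteration, ψ₂⁰ = 0.5:
  ψ₂ = 0.500: g = 0.0234, g' = -0.777 → ψ₂ = 0.530
  ψ₂ = 0.530: g = -0.0006, g' = -0.821 → ψ₂ = 0.529
Converged at ψ₂ = 0.529.
  1: x = 0.525, y = 0.924
  2: x = 0.475, y = 0.076

y_1 (drum 2) = 0.924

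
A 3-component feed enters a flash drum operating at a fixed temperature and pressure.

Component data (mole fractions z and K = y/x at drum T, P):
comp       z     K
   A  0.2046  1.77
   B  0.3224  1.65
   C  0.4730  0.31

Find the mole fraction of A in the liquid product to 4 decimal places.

Let ψ = V/F and solve Σ zᵢ(Kᵢ−1)/(1+ψ(Kᵢ−1)) = 0.
g(0) = ΣzᵢKᵢ − 1 = 0.0407 and g(1) = 1 − Σzᵢ/Kᵢ = -0.8368, so a root lies in (0, 1).
Iterate (Newton) starting at ψ = 0.6:
  ψ = 0.6000: g = -0.29842, g' = -0.7830 → ψ = 0.2189
  ψ = 0.2189: g = -0.06616, g' = -0.5057 → ψ = 0.0881
  ψ = 0.0881: g = -0.00173, g' = -0.4835 → ψ = 0.0845
Converged at ψ = 0.0845.
Compositions from xᵢ = zᵢ/(1+ψ(Kᵢ−1)), yᵢ = Kᵢxᵢ:
  A: x = 0.1921, y = 0.3400
  B: x = 0.3056, y = 0.5043
  C: x = 0.5023, y = 0.1557

x_A = 0.1921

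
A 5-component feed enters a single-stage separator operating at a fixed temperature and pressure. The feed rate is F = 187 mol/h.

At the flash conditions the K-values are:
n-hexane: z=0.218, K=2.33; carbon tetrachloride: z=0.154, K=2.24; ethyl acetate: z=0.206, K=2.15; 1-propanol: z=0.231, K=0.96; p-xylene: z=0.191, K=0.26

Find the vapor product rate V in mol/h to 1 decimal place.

V = 150.4 mol/h

Material balance + equilibrium reduce to Σ zᵢ(Kᵢ−1)/(1+V/F(Kᵢ−1)) = 0.
Check two-phase: ΣzᵢKᵢ = 1.567 > 1 and Σzᵢ/Kᵢ = 1.233 > 1, so g(0) = 0.567 > 0 and g(1) = -0.233 < 0.
Newton–Raphson from V/F = 0.46:
  V/F = 0.460: g = 0.2327, g' = -0.602 → V/F = 0.847
  V/F = 0.847: g = -0.0385, g' = -0.962 → V/F = 0.807
  V/F = 0.807: g = -0.0020, g' = -0.866 → V/F = 0.804
Converged at V/F = 0.804.
Then V = V/F·F = 0.8044·187 = 150.4 mol/h and L = F − V = 36.6 mol/h.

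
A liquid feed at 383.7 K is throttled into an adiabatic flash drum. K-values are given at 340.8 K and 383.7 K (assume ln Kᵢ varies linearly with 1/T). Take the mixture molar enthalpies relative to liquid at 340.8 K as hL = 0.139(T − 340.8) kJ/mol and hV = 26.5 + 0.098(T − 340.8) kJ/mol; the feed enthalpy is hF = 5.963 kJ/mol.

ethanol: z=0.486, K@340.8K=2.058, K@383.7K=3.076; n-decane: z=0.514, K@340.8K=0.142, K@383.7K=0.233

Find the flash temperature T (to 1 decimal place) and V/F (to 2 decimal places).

Adiabatic flash: solve Rachford–Rice at each trial T, then check hF = ψ·hV(T) + (1−ψ)·hL(T).
  T = 340.8 K: K = (2.058, 0.142), RR gives ψ = 0.081, H_out = 2.136 kJ/mol
  T = 383.7 K: K = (3.076, 0.233), RR gives ψ = 0.386, H_out = 15.514 kJ/mol
  T = 362.2 K: K = (2.545, 0.184), RR gives ψ = 0.263, H_out = 9.720 kJ/mol
  T = 351.5 K: K = (2.296, 0.162), RR gives ψ = 0.184, H_out = 6.274 kJ/mol
  T = 346.1 K: K = (2.174, 0.152), RR gives ψ = 0.135, H_out = 4.296 kJ/mol
  T = 348.8 K: K = (2.235, 0.157), RR gives ψ = 0.160, H_out = 5.310 kJ/mol
  T = 350.1 K: K = (2.264, 0.160), RR gives ψ = 0.172, H_out = 5.780 kJ/mol
Linear interpolation between T = 350.1 (H_out = 5.780) and T = 351.5 (H_out = 6.274) on hF = 5.963 gives T ≈ 350.6 K, at which ψ = 0.18.

T = 350.6 K, V/F = 0.18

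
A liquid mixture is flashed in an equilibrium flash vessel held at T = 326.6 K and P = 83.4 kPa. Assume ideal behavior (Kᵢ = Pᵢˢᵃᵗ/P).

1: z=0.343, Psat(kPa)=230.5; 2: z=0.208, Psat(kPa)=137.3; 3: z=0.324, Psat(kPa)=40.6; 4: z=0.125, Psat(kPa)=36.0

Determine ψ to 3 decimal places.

Raoult's law: Kᵢ = Pᵢˢᵃᵗ/P = Pᵢˢᵃᵗ/83.4.
  K_1 = 230.5/83.4 = 2.76379, K_2 = 137.3/83.4 = 1.64628, K_3 = 40.6/83.4 = 0.48681, K_4 = 36.0/83.4 = 0.43165
Newton iteration, ψ⁰ = 0.53:
  ψ = 0.530: g = 0.0827, g' = -0.577 → ψ = 0.673
  ψ = 0.673: g = 0.0010, g' = -0.570 → ψ = 0.675
Converged at ψ = 0.675.

ψ = 0.675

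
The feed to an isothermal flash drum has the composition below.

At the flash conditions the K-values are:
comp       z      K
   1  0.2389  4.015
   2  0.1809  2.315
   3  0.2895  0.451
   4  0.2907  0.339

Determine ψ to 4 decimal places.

Newton–Raphson from ψ = 0.5:
  ψ = 0.5000: g = -0.07531, g' = -0.9084 → ψ = 0.4171
  ψ = 0.4171: g = 0.00125, g' = -0.9455 → ψ = 0.4184
Converged at ψ = 0.4184.

ψ = 0.4184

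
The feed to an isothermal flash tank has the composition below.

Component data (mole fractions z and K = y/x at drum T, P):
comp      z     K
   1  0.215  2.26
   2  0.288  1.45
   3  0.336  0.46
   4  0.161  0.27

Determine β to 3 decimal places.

Newton iteration, β⁰ = 0.45:
  β = 0.450: g = -0.1341, g' = -0.541 → β = 0.202
  β = 0.202: g = -0.0068, g' = -0.507 → β = 0.189
Converged at β = 0.189.

β = 0.189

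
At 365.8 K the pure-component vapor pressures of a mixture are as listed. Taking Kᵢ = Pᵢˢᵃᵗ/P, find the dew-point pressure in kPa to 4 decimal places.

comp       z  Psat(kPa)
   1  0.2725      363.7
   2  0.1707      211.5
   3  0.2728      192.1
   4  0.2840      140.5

At the dew point ψ → 1, so Σzᵢ/Kᵢ = 1 with Kᵢ = Pᵢˢᵃᵗ/P ⇒ 1/P = Σzᵢ/Pᵢˢᵃᵗ.
1/P = 0.2725/363.7 + 0.1707/211.5 + 0.2728/192.1 + 0.2840/140.5 = 0.0049978 ⇒ P = 200.0888 kPa

Pdew = 200.0888 kPa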